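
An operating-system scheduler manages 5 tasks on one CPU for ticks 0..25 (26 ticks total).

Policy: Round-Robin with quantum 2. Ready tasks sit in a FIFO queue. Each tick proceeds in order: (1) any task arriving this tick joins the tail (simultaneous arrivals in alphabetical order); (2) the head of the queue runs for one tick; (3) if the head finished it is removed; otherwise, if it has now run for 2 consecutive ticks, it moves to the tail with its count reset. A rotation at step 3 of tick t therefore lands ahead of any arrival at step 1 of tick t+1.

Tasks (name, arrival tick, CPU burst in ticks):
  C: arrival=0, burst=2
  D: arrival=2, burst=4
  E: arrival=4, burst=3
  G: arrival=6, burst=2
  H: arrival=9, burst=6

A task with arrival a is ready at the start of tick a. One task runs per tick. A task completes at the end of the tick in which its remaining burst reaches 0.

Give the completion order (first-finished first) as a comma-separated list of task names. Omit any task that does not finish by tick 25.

completion order = C, D, G, E, H

t=0: queue=[C] q_used=0 → run C
t=1: queue=[C] q_used=1 → run C
t=2: queue=[D] q_used=0 → run D
t=3: queue=[D] q_used=1 → run D
t=4: queue=[D,E] q_used=0 → run D
t=5: queue=[D,E] q_used=1 → run D
t=6: queue=[E,G] q_used=0 → run E
t=7: queue=[E,G] q_used=1 → run E
t=8: queue=[G,E] q_used=0 → run G
t=9: queue=[G,E,H] q_used=1 → run G
t=10: queue=[E,H] q_used=0 → run E
t=11: queue=[H] q_used=0 → run H
t=12: queue=[H] q_used=1 → run H
t=13: queue=[H] q_used=0 → run H
t=14: queue=[H] q_used=1 → run H
t=15: queue=[H] q_used=0 → run H
t=16: queue=[H] q_used=1 → run H
t=17: (idle)
t=18: (idle)
t=19: (idle)
t=20: (idle)
t=21: (idle)
t=22: (idle)
t=23: (idle)
t=24: (idle)
t=25: (idle)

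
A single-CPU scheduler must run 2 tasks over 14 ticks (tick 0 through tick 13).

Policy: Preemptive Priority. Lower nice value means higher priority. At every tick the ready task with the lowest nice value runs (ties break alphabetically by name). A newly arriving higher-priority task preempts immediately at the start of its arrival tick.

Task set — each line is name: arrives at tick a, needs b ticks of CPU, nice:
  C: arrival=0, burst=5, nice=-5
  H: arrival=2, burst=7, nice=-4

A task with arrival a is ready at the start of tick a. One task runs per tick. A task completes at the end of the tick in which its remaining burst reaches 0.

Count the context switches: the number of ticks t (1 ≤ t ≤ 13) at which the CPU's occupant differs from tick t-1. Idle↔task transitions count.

context switches = 2

t=0: ready={C} → run C
t=1: ready={C} → run C
t=2: ready={C,H} → run C
t=3: ready={C,H} → run C
t=4: ready={C,H} → run C
t=5: ready={H} → run H
t=6: ready={H} → run H
t=7: ready={H} → run H
t=8: ready={H} → run H
t=9: ready={H} → run H
t=10: ready={H} → run H
t=11: ready={H} → run H
t=12: (idle)
t=13: (idle)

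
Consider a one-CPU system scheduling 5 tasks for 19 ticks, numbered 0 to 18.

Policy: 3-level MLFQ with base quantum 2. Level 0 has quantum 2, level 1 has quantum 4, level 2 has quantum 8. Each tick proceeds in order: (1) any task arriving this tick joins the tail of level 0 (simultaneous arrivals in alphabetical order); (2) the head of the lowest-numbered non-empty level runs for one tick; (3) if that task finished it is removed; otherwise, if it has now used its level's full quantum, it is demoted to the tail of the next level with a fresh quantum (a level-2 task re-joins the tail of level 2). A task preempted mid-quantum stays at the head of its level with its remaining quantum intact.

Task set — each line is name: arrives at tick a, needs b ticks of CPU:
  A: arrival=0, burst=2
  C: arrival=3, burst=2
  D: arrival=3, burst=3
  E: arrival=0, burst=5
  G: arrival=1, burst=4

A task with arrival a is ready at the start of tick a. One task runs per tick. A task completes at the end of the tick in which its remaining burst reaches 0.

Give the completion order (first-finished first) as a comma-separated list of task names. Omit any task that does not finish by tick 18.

t=0: L0/L1/L2 = AE/-/- → run A
t=1: L0/L1/L2 = AEG/-/- → run A
t=2: L0/L1/L2 = EG/-/- → run E
t=3: L0/L1/L2 = EGCD/-/- → run E
t=4: L0/L1/L2 = GCD/E/- → run G
t=5: L0/L1/L2 = GCD/E/- → run G
t=6: L0/L1/L2 = CD/EG/- → run C
t=7: L0/L1/L2 = CD/EG/- → run C
t=8: L0/L1/L2 = D/EG/- → run D
t=9: L0/L1/L2 = D/EG/- → run D
t=10: L0/L1/L2 = -/EGD/- → run E
t=11: L0/L1/L2 = -/EGD/- → run E
t=12: L0/L1/L2 = -/EGD/- → run E
t=13: L0/L1/L2 = -/GD/- → run G
t=14: L0/L1/L2 = -/GD/- → run G
t=15: L0/L1/L2 = -/D/- → run D
t=16: (idle)
t=17: (idle)
t=18: (idle)

completion order = A, C, E, G, D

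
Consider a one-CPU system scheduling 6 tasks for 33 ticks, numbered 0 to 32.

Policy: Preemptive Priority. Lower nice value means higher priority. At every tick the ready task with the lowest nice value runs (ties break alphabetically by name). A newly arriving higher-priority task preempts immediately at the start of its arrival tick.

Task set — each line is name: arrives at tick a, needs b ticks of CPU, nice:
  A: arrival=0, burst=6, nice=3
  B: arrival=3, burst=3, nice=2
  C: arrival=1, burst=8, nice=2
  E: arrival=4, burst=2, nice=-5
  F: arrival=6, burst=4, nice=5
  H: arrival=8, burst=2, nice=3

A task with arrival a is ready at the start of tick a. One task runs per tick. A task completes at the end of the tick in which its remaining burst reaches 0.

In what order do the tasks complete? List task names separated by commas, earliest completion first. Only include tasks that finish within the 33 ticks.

t=0: ready={A} → run A
t=1: ready={A,C} → run C
t=2: ready={A,C} → run C
t=3: ready={A,B,C} → run B
t=4: ready={A,B,C,E} → run E
t=5: ready={A,B,C,E} → run E
t=6: ready={A,B,C,F} → run B
t=7: ready={A,B,C,F} → run B
t=8: ready={A,C,F,H} → run C
t=9: ready={A,C,F,H} → run C
t=10: ready={A,C,F,H} → run C
t=11: ready={A,C,F,H} → run C
t=12: ready={A,C,F,H} → run C
t=13: ready={A,C,F,H} → run C
t=14: ready={A,F,H} → run A
t=15: ready={A,F,H} → run A
t=16: ready={A,F,H} → run A
t=17: ready={A,F,H} → run A
t=18: ready={A,F,H} → run A
t=19: ready={F,H} → run H
t=20: ready={F,H} → run H
t=21: ready={F} → run F
t=22: ready={F} → run F
t=23: ready={F} → run F
t=24: ready={F} → run F
t=25: (idle)
t=26: (idle)
t=27: (idle)
t=28: (idle)
t=29: (idle)
t=30: (idle)
t=31: (idle)
t=32: (idle)

completion order = E, B, C, A, H, F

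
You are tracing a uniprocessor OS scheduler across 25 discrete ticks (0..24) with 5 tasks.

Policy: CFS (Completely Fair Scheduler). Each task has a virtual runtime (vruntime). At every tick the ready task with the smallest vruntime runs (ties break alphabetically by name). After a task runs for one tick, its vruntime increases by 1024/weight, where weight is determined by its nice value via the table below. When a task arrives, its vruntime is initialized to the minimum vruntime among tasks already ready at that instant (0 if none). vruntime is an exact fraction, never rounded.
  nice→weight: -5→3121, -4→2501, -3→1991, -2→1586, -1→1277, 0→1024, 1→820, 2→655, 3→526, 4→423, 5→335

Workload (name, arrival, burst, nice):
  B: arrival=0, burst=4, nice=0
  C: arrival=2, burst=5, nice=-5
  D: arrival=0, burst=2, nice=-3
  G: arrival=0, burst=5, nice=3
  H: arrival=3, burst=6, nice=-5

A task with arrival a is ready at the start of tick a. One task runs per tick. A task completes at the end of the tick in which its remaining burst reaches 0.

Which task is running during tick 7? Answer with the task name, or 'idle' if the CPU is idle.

t=0: vr[B=0 D=0 G=0] → run B
t=1: vr[B=1 D=0 G=0] → run D
t=2: vr[B=1 C=0 D=1024/1991 G=0] → run C
t=3: vr[B=1 C=1024/3121 D=1024/1991 G=0 H=0] → run G
t=4: vr[B=1 C=1024/3121 D=1024/1991 G=512/263 H=0] → run H
t=5: vr[B=1 C=1024/3121 D=1024/1991 G=512/263 H=1024/3121] → run C
t=6: vr[B=1 C=2048/3121 D=1024/1991 G=512/263 H=1024/3121] → run H
t=7: vr[B=1 C=2048/3121 D=1024/1991 G=512/263 H=2048/3121] → run D
t=8: vr[B=1 C=2048/3121 G=512/263 H=2048/3121] → run C
t=9: vr[B=1 C=3072/3121 G=512/263 H=2048/3121] → run H
t=10: vr[B=1 C=3072/3121 G=512/263 H=3072/3121] → run C
t=11: vr[B=1 C=4096/3121 G=512/263 H=3072/3121] → run H
t=12: vr[B=1 C=4096/3121 G=512/263 H=4096/3121] → run B
t=13: vr[B=2 C=4096/3121 G=512/263 H=4096/3121] → run C
t=14: vr[B=2 G=512/263 H=4096/3121] → run H
t=15: vr[B=2 G=512/263 H=5120/3121] → run H
t=16: vr[B=2 G=512/263] → run G
t=17: vr[B=2 G=1024/263] → run B
t=18: vr[B=3 G=1024/263] → run B
t=19: vr[G=1024/263] → run G
t=20: vr[G=1536/263] → run G
t=21: vr[G=2048/263] → run G
t=22: (idle)
t=23: (idle)
t=24: (idle)

running at tick 7 = D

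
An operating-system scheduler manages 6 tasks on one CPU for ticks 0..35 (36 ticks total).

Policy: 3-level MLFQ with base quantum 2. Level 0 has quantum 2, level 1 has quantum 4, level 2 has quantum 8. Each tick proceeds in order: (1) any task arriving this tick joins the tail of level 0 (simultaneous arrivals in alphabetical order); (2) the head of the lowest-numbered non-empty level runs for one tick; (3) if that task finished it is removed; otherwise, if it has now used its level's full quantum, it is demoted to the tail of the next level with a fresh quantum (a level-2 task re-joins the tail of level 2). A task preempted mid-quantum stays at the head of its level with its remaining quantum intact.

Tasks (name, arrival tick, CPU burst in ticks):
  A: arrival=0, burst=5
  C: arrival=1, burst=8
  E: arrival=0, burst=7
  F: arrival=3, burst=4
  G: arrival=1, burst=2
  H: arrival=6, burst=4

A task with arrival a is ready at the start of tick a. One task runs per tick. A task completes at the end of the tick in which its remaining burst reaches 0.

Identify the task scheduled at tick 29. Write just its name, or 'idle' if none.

running at tick 29 = C

t=0: L0/L1/L2 = AE/-/- → run A
t=1: L0/L1/L2 = AECG/-/- → run A
t=2: L0/L1/L2 = ECG/A/- → run E
t=3: L0/L1/L2 = ECGF/A/- → run E
t=4: L0/L1/L2 = CGF/AE/- → run C
t=5: L0/L1/L2 = CGF/AE/- → run C
t=6: L0/L1/L2 = GFH/AEC/- → run G
t=7: L0/L1/L2 = GFH/AEC/- → run G
t=8: L0/L1/L2 = FH/AEC/- → run F
t=9: L0/L1/L2 = FH/AEC/- → run F
t=10: L0/L1/L2 = H/AECF/- → run H
t=11: L0/L1/L2 = H/AECF/- → run H
t=12: L0/L1/L2 = -/AECFH/- → run A
t=13: L0/L1/L2 = -/AECFH/- → run A
t=14: L0/L1/L2 = -/AECFH/- → run A
t=15: L0/L1/L2 = -/ECFH/- → run E
t=16: L0/L1/L2 = -/ECFH/- → run E
t=17: L0/L1/L2 = -/ECFH/- → run E
t=18: L0/L1/L2 = -/ECFH/- → run E
t=19: L0/L1/L2 = -/CFH/E → run C
t=20: L0/L1/L2 = -/CFH/E → run C
t=21: L0/L1/L2 = -/CFH/E → run C
t=22: L0/L1/L2 = -/CFH/E → run C
t=23: L0/L1/L2 = -/FH/EC → run F
t=24: L0/L1/L2 = -/FH/EC → run F
t=25: L0/L1/L2 = -/H/EC → run H
t=26: L0/L1/L2 = -/H/EC → run H
t=27: L0/L1/L2 = -/-/EC → run E
t=28: L0/L1/L2 = -/-/C → run C
t=29: L0/L1/L2 = -/-/C → run C
t=30: (idle)
t=31: (idle)
t=32: (idle)
t=33: (idle)
t=34: (idle)
t=35: (idle)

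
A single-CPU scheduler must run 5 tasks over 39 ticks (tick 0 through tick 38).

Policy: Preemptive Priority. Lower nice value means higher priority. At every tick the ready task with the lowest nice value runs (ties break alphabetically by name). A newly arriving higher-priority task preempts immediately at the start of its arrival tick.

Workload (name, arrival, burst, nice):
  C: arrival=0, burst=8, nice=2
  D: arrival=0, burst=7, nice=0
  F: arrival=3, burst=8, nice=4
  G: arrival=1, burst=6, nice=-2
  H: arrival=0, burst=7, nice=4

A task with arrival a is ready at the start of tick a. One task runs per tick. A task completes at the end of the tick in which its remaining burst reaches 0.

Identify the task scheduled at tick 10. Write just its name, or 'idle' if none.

running at tick 10 = D

t=0: ready={C,D,H} → run D
t=1: ready={C,D,G,H} → run G
t=2: ready={C,D,G,H} → run G
t=3: ready={C,D,F,G,H} → run G
t=4: ready={C,D,F,G,H} → run G
t=5: ready={C,D,F,G,H} → run G
t=6: ready={C,D,F,G,H} → run G
t=7: ready={C,D,F,H} → run D
t=8: ready={C,D,F,H} → run D
t=9: ready={C,D,F,H} → run D
t=10: ready={C,D,F,H} → run D
t=11: ready={C,D,F,H} → run D
t=12: ready={C,D,F,H} → run D
t=13: ready={C,F,H} → run C
t=14: ready={C,F,H} → run C
t=15: ready={C,F,H} → run C
t=16: ready={C,F,H} → run C
t=17: ready={C,F,H} → run C
t=18: ready={C,F,H} → run C
t=19: ready={C,F,H} → run C
t=20: ready={C,F,H} → run C
t=21: ready={F,H} → run F
t=22: ready={F,H} → run F
t=23: ready={F,H} → run F
t=24: ready={F,H} → run F
t=25: ready={F,H} → run F
t=26: ready={F,H} → run F
t=27: ready={F,H} → run F
t=28: ready={F,H} → run F
t=29: ready={H} → run H
t=30: ready={H} → run H
t=31: ready={H} → run H
t=32: ready={H} → run H
t=33: ready={H} → run H
t=34: ready={H} → run H
t=35: ready={H} → run H
t=36: (idle)
t=37: (idle)
t=38: (idle)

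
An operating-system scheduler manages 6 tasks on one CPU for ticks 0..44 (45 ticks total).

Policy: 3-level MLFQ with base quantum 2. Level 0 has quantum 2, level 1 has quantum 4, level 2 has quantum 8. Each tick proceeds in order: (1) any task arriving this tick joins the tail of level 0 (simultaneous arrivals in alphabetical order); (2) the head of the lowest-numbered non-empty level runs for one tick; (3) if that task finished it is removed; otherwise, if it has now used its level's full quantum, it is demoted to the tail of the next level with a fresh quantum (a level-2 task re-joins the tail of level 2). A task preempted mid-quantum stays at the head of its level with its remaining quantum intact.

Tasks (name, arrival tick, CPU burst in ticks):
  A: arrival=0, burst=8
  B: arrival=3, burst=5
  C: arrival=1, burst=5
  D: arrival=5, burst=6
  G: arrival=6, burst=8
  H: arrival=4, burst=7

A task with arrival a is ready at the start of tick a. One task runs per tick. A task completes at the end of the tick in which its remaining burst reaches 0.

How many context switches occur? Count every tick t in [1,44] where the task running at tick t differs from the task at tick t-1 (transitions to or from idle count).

context switches = 15

t=0: L0/L1/L2 = A/-/- → run A
t=1: L0/L1/L2 = AC/-/- → run A
t=2: L0/L1/L2 = C/A/- → run C
t=3: L0/L1/L2 = CB/A/- → run C
t=4: L0/L1/L2 = BH/AC/- → run B
t=5: L0/L1/L2 = BHD/AC/- → run B
t=6: L0/L1/L2 = HDG/ACB/- → run H
t=7: L0/L1/L2 = HDG/ACB/- → run H
t=8: L0/L1/L2 = DG/ACBH/- → run D
t=9: L0/L1/L2 = DG/ACBH/- → run D
t=10: L0/L1/L2 = G/ACBHD/- → run G
t=11: L0/L1/L2 = G/ACBHD/- → run G
t=12: L0/L1/L2 = -/ACBHDG/- → run A
t=13: L0/L1/L2 = -/ACBHDG/- → run A
t=14: L0/L1/L2 = -/ACBHDG/- → run A
t=15: L0/L1/L2 = -/ACBHDG/- → run A
t=16: L0/L1/L2 = -/CBHDG/A → run C
t=17: L0/L1/L2 = -/CBHDG/A → run C
t=18: L0/L1/L2 = -/CBHDG/A → run C
t=19: L0/L1/L2 = -/BHDG/A → run B
t=20: L0/L1/L2 = -/BHDG/A → run B
t=21: L0/L1/L2 = -/BHDG/A → run B
t=22: L0/L1/L2 = -/HDG/A → run H
t=23: L0/L1/L2 = -/HDG/A → run H
t=24: L0/L1/L2 = -/HDG/A → run H
t=25: L0/L1/L2 = -/HDG/A → run H
t=26: L0/L1/L2 = -/DG/AH → run D
t=27: L0/L1/L2 = -/DG/AH → run D
t=28: L0/L1/L2 = -/DG/AH → run D
t=29: L0/L1/L2 = -/DG/AH → run D
t=30: L0/L1/L2 = -/G/AH → run G
t=31: L0/L1/L2 = -/G/AH → run G
t=32: L0/L1/L2 = -/G/AH → run G
t=33: L0/L1/L2 = -/G/AH → run G
t=34: L0/L1/L2 = -/-/AHG → run A
t=35: L0/L1/L2 = -/-/AHG → run A
t=36: L0/L1/L2 = -/-/HG → run H
t=37: L0/L1/L2 = -/-/G → run G
t=38: L0/L1/L2 = -/-/G → run G
t=39: (idle)
t=40: (idle)
t=41: (idle)
t=42: (idle)
t=43: (idle)
t=44: (idle)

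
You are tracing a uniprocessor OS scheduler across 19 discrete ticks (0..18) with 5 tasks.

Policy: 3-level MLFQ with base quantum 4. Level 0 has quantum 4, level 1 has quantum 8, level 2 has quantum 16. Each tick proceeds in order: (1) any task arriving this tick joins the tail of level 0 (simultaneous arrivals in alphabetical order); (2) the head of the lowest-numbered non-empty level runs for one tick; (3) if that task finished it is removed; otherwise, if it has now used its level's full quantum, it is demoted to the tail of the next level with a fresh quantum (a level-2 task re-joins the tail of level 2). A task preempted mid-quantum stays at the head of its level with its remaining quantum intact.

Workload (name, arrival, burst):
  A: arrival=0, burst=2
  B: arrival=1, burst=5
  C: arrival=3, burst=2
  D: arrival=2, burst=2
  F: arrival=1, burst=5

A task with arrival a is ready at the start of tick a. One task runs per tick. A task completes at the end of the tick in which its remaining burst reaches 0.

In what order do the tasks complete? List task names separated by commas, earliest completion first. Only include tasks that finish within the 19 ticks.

t=0: L0/L1/L2 = A/-/- → run A
t=1: L0/L1/L2 = ABF/-/- → run A
t=2: L0/L1/L2 = BFD/-/- → run B
t=3: L0/L1/L2 = BFDC/-/- → run B
t=4: L0/L1/L2 = BFDC/-/- → run B
t=5: L0/L1/L2 = BFDC/-/- → run B
t=6: L0/L1/L2 = FDC/B/- → run F
t=7: L0/L1/L2 = FDC/B/- → run F
t=8: L0/L1/L2 = FDC/B/- → run F
t=9: L0/L1/L2 = FDC/B/- → run F
t=10: L0/L1/L2 = DC/BF/- → run D
t=11: L0/L1/L2 = DC/BF/- → run D
t=12: L0/L1/L2 = C/BF/- → run C
t=13: L0/L1/L2 = C/BF/- → run C
t=14: L0/L1/L2 = -/BF/- → run B
t=15: L0/L1/L2 = -/F/- → run F
t=16: (idle)
t=17: (idle)
t=18: (idle)

completion order = A, D, C, B, F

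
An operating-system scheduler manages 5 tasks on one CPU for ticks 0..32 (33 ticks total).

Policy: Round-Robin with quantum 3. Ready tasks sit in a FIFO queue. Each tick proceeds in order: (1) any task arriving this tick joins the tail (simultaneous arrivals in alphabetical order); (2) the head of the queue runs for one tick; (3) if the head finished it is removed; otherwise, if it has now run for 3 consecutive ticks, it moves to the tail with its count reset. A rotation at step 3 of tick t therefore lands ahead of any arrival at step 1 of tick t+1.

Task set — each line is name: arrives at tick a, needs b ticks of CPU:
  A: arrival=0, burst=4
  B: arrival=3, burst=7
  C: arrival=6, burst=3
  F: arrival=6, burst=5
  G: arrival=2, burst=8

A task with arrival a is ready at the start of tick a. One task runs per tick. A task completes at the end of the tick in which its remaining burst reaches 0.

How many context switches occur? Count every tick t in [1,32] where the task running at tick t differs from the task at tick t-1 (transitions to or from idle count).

context switches = 11

t=0: queue=[A] q_used=0 → run A
t=1: queue=[A] q_used=1 → run A
t=2: queue=[A,G] q_used=2 → run A
t=3: queue=[G,A,B] q_used=0 → run G
t=4: queue=[G,A,B] q_used=1 → run G
t=5: queue=[G,A,B] q_used=2 → run G
t=6: queue=[A,B,G,C,F] q_used=0 → run A
t=7: queue=[B,G,C,F] q_used=0 → run B
t=8: queue=[B,G,C,F] q_used=1 → run B
t=9: queue=[B,G,C,F] q_used=2 → run B
t=10: queue=[G,C,F,B] q_used=0 → run G
t=11: queue=[G,C,F,B] q_used=1 → run G
t=12: queue=[G,C,F,B] q_used=2 → run G
t=13: queue=[C,F,B,G] q_used=0 → run C
t=14: queue=[C,F,B,G] q_used=1 → run C
t=15: queue=[C,F,B,G] q_used=2 → run C
t=16: queue=[F,B,G] q_used=0 → run F
t=17: queue=[F,B,G] q_used=1 → run F
t=18: queue=[F,B,G] q_used=2 → run F
t=19: queue=[B,G,F] q_used=0 → run B
t=20: queue=[B,G,F] q_used=1 → run B
t=21: queue=[B,G,F] q_used=2 → run B
t=22: queue=[G,F,B] q_used=0 → run G
t=23: queue=[G,F,B] q_used=1 → run G
t=24: queue=[F,B] q_used=0 → run F
t=25: queue=[F,B] q_used=1 → run F
t=26: queue=[B] q_used=0 → run B
t=27: (idle)
t=28: (idle)
t=29: (idle)
t=30: (idle)
t=31: (idle)
t=32: (idle)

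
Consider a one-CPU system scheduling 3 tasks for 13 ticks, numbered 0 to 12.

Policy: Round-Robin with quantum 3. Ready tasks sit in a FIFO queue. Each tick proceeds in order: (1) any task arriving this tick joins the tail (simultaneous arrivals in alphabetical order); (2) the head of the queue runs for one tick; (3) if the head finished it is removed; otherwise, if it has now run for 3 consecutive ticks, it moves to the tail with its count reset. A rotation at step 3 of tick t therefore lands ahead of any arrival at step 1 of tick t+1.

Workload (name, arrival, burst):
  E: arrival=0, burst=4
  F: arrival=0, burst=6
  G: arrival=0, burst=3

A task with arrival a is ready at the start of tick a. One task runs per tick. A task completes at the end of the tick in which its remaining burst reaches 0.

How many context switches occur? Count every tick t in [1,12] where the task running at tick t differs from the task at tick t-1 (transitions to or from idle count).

t=0: queue=[E,F,G] q_used=0 → run E
t=1: queue=[E,F,G] q_used=1 → run E
t=2: queue=[E,F,G] q_used=2 → run E
t=3: queue=[F,G,E] q_used=0 → run F
t=4: queue=[F,G,E] q_used=1 → run F
t=5: queue=[F,G,E] q_used=2 → run F
t=6: queue=[G,E,F] q_used=0 → run G
t=7: queue=[G,E,F] q_used=1 → run G
t=8: queue=[G,E,F] q_used=2 → run G
t=9: queue=[E,F] q_used=0 → run E
t=10: queue=[F] q_used=0 → run F
t=11: queue=[F] q_used=1 → run F
t=12: queue=[F] q_used=2 → run F

context switches = 4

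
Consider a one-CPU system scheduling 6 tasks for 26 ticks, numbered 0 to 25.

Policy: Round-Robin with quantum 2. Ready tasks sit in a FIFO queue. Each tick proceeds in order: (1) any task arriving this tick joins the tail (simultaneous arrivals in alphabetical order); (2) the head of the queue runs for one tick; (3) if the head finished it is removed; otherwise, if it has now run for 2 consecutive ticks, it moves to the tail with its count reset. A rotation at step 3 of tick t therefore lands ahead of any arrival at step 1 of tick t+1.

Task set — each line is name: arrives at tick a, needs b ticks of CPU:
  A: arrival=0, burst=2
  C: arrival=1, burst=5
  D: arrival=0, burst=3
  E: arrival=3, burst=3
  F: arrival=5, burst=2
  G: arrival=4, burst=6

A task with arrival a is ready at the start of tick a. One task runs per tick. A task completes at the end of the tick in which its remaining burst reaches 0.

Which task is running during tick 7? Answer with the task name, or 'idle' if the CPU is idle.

running at tick 7 = E

t=0: queue=[A,D] q_used=0 → run A
t=1: queue=[A,D,C] q_used=1 → run A
t=2: queue=[D,C] q_used=0 → run D
t=3: queue=[D,C,E] q_used=1 → run D
t=4: queue=[C,E,D,G] q_used=0 → run C
t=5: queue=[C,E,D,G,F] q_used=1 → run C
t=6: queue=[E,D,G,F,C] q_used=0 → run E
t=7: queue=[E,D,G,F,C] q_used=1 → run E
t=8: queue=[D,G,F,C,E] q_used=0 → run D
t=9: queue=[G,F,C,E] q_used=0 → run G
t=10: queue=[G,F,C,E] q_used=1 → run G
t=11: queue=[F,C,E,G] q_used=0 → run F
t=12: queue=[F,C,E,G] q_used=1 → run F
t=13: queue=[C,E,G] q_used=0 → run C
t=14: queue=[C,E,G] q_used=1 → run C
t=15: queue=[E,G,C] q_used=0 → run E
t=16: queue=[G,C] q_used=0 → run G
t=17: queue=[G,C] q_used=1 → run G
t=18: queue=[C,G] q_used=0 → run C
t=19: queue=[G] q_used=0 → run G
t=20: queue=[G] q_used=1 → run G
t=21: (idle)
t=22: (idle)
t=23: (idle)
t=24: (idle)
t=25: (idle)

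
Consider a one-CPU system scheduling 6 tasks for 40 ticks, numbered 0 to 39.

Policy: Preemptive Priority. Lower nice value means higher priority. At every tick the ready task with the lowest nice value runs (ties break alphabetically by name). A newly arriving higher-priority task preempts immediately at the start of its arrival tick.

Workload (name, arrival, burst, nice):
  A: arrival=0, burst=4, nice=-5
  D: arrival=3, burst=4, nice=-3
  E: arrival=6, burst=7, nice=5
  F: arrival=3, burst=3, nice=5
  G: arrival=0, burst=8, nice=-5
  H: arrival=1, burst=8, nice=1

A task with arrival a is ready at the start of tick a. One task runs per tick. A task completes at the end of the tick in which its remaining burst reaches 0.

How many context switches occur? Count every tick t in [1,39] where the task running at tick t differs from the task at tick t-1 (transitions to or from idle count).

t=0: ready={A,G} → run A
t=1: ready={A,G,H} → run A
t=2: ready={A,G,H} → run A
t=3: ready={A,D,F,G,H} → run A
t=4: ready={D,F,G,H} → run G
t=5: ready={D,F,G,H} → run G
t=6: ready={D,E,F,G,H} → run G
t=7: ready={D,E,F,G,H} → run G
t=8: ready={D,E,F,G,H} → run G
t=9: ready={D,E,F,G,H} → run G
t=10: ready={D,E,F,G,H} → run G
t=11: ready={D,E,F,G,H} → run G
t=12: ready={D,E,F,H} → run D
t=13: ready={D,E,F,H} → run D
t=14: ready={D,E,F,H} → run D
t=15: ready={D,E,F,H} → run D
t=16: ready={E,F,H} → run H
t=17: ready={E,F,H} → run H
t=18: ready={E,F,H} → run H
t=19: ready={E,F,H} → run H
t=20: ready={E,F,H} → run H
t=21: ready={E,F,H} → run H
t=22: ready={E,F,H} → run H
t=23: ready={E,F,H} → run H
t=24: ready={E,F} → run E
t=25: ready={E,F} → run E
t=26: ready={E,F} → run E
t=27: ready={E,F} → run E
t=28: ready={E,F} → run E
t=29: ready={E,F} → run E
t=30: ready={E,F} → run E
t=31: ready={F} → run F
t=32: ready={F} → run F
t=33: ready={F} → run F
t=34: (idle)
t=35: (idle)
t=36: (idle)
t=37: (idle)
t=38: (idle)
t=39: (idle)

context switches = 6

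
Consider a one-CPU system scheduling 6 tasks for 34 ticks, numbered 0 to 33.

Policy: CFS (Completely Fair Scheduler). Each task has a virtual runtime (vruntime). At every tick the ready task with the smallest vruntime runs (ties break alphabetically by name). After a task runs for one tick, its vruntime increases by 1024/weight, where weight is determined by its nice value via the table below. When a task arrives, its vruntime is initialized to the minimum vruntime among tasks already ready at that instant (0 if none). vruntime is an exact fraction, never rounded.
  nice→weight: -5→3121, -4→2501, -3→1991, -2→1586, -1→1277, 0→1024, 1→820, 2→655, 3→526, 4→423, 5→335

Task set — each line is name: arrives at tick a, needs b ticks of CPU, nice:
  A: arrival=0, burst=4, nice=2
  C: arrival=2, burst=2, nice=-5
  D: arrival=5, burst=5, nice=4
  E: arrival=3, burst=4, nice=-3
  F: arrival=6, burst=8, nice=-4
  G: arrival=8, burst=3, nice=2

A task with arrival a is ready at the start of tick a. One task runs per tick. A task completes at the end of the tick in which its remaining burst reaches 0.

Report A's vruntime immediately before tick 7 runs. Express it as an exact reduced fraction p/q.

t=0: vr[A=0] → run A
t=1: vr[A=1024/655] → run A
t=2: vr[A=2048/655 C=2048/655] → run A
t=3: vr[A=3072/655 C=2048/655 E=2048/655] → run C
t=4: vr[A=3072/655 C=7062528/2044255 E=2048/655] → run E
t=5: vr[A=3072/655 C=7062528/2044255 D=7062528/2044255 E=4748288/1304105] → run C
t=6: vr[A=3072/655 D=7062528/2044255 E=4748288/1304105 F=7062528/2044255] → run D
t=7: vr[A=3072/655 D=5080766464/864719865 E=4748288/1304105 F=7062528/2044255] → run F
t=8: vr[A=3072/655 D=5080766464/864719865 E=4748288/1304105 F=19756699648/5112681755 G=4748288/1304105] → run E
t=9: vr[A=3072/655 D=5080766464/864719865 E=5419008/1304105 F=19756699648/5112681755 G=4748288/1304105] → run G
t=10: vr[A=3072/655 D=5080766464/864719865 E=5419008/1304105 F=19756699648/5112681755 G=6787072/1304105] → run F
t=11: vr[A=3072/655 D=5080766464/864719865 E=5419008/1304105 F=21850016768/5112681755 G=6787072/1304105] → run E
t=12: vr[A=3072/655 D=5080766464/864719865 E=6089728/1304105 F=21850016768/5112681755 G=6787072/1304105] → run F
t=13: vr[A=3072/655 D=5080766464/864719865 E=6089728/1304105 F=23943333888/5112681755 G=6787072/1304105] → run E
t=14: vr[A=3072/655 D=5080766464/864719865 F=23943333888/5112681755 G=6787072/1304105] → run F
t=15: vr[A=3072/655 D=5080766464/864719865 F=26036651008/5112681755 G=6787072/1304105] → run A
t=16: vr[D=5080766464/864719865 F=26036651008/5112681755 G=6787072/1304105] → run F
t=17: vr[D=5080766464/864719865 F=28129968128/5112681755 G=6787072/1304105] → run G
t=18: vr[D=5080766464/864719865 F=28129968128/5112681755 G=8825856/1304105] → run F
t=19: vr[D=5080766464/864719865 F=30223285248/5112681755 G=8825856/1304105] → run D
t=20: vr[D=7174083584/864719865 F=30223285248/5112681755 G=8825856/1304105] → run F
t=21: vr[D=7174083584/864719865 F=32316602368/5112681755 G=8825856/1304105] → run F
t=22: vr[D=7174083584/864719865 G=8825856/1304105] → run G
t=23: vr[D=7174083584/864719865] → run D
t=24: vr[D=3089133568/288239955] → run D
t=25: vr[D=11360717824/864719865] → run D
t=26: (idle)
t=27: (idle)
t=28: (idle)
t=29: (idle)
t=30: (idle)
t=31: (idle)
t=32: (idle)
t=33: (idle)

vruntime(A, start of tick 7) = 3072/655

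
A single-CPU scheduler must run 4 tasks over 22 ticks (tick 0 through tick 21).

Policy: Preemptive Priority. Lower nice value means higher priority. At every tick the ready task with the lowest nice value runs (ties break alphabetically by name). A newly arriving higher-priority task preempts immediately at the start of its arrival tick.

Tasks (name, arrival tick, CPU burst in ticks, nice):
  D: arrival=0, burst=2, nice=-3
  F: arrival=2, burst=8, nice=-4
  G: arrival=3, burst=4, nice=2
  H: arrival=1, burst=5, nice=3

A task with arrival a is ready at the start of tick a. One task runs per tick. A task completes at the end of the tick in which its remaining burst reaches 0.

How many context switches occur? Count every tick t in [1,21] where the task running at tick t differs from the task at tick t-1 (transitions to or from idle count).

t=0: ready={D} → run D
t=1: ready={D,H} → run D
t=2: ready={F,H} → run F
t=3: ready={F,G,H} → run F
t=4: ready={F,G,H} → run F
t=5: ready={F,G,H} → run F
t=6: ready={F,G,H} → run F
t=7: ready={F,G,H} → run F
t=8: ready={F,G,H} → run F
t=9: ready={F,G,H} → run F
t=10: ready={G,H} → run G
t=11: ready={G,H} → run G
t=12: ready={G,H} → run G
t=13: ready={G,H} → run G
t=14: ready={H} → run H
t=15: ready={H} → run H
t=16: ready={H} → run H
t=17: ready={H} → run H
t=18: ready={H} → run H
t=19: (idle)
t=20: (idle)
t=21: (idle)

context switches = 4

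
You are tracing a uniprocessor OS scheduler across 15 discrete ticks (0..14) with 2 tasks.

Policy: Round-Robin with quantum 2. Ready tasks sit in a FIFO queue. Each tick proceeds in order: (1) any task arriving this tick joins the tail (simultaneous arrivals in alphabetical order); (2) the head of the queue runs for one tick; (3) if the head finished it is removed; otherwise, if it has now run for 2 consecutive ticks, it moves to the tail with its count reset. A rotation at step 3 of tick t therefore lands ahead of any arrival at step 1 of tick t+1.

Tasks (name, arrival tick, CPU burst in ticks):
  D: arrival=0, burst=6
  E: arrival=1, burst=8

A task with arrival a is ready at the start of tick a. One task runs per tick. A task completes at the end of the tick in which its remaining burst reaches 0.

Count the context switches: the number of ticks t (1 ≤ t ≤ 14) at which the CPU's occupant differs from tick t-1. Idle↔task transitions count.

context switches = 6

t=0: queue=[D] q_used=0 → run D
t=1: queue=[D,E] q_used=1 → run D
t=2: queue=[E,D] q_used=0 → run E
t=3: queue=[E,D] q_used=1 → run E
t=4: queue=[D,E] q_used=0 → run D
t=5: queue=[D,E] q_used=1 → run D
t=6: queue=[E,D] q_used=0 → run E
t=7: queue=[E,D] q_used=1 → run E
t=8: queue=[D,E] q_used=0 → run D
t=9: queue=[D,E] q_used=1 → run D
t=10: queue=[E] q_used=0 → run E
t=11: queue=[E] q_used=1 → run E
t=12: queue=[E] q_used=0 → run E
t=13: queue=[E] q_used=1 → run E
t=14: (idle)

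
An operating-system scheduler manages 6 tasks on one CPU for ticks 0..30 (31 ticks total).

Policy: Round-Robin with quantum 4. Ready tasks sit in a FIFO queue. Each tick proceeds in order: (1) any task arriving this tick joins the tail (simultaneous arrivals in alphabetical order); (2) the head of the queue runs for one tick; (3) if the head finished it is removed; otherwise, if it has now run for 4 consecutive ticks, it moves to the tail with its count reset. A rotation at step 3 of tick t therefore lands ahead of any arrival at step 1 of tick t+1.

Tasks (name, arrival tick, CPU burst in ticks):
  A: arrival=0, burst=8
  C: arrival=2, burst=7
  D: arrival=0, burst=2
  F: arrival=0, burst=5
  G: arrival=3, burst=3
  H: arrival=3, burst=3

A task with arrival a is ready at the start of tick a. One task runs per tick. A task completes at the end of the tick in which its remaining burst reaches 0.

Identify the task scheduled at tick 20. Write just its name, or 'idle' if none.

t=0: queue=[A,D,F] q_used=0 → run A
t=1: queue=[A,D,F] q_used=1 → run A
t=2: queue=[A,D,F,C] q_used=2 → run A
t=3: queue=[A,D,F,C,G,H] q_used=3 → run A
t=4: queue=[D,F,C,G,H,A] q_used=0 → run D
t=5: queue=[D,F,C,G,H,A] q_used=1 → run D
t=6: queue=[F,C,G,H,A] q_used=0 → run F
t=7: queue=[F,C,G,H,A] q_used=1 → run F
t=8: queue=[F,C,G,H,A] q_used=2 → run F
t=9: queue=[F,C,G,H,A] q_used=3 → run F
t=10: queue=[C,G,H,A,F] q_used=0 → run C
t=11: queue=[C,G,H,A,F] q_used=1 → run C
t=12: queue=[C,G,H,A,F] q_used=2 → run C
t=13: queue=[C,G,H,A,F] q_used=3 → run C
t=14: queue=[G,H,A,F,C] q_used=0 → run G
t=15: queue=[G,H,A,F,C] q_used=1 → run G
t=16: queue=[G,H,A,F,C] q_used=2 → run G
t=17: queue=[H,A,F,C] q_used=0 → run H
t=18: queue=[H,A,F,C] q_used=1 → run H
t=19: queue=[H,A,F,C] q_used=2 → run H
t=20: queue=[A,F,C] q_used=0 → run A
t=21: queue=[A,F,C] q_used=1 → run A
t=22: queue=[A,F,C] q_used=2 → run A
t=23: queue=[A,F,C] q_used=3 → run A
t=24: queue=[F,C] q_used=0 → run F
t=25: queue=[C] q_used=0 → run C
t=26: queue=[C] q_used=1 → run C
t=27: queue=[C] q_used=2 → run C
t=28: (idle)
t=29: (idle)
t=30: (idle)

running at tick 20 = A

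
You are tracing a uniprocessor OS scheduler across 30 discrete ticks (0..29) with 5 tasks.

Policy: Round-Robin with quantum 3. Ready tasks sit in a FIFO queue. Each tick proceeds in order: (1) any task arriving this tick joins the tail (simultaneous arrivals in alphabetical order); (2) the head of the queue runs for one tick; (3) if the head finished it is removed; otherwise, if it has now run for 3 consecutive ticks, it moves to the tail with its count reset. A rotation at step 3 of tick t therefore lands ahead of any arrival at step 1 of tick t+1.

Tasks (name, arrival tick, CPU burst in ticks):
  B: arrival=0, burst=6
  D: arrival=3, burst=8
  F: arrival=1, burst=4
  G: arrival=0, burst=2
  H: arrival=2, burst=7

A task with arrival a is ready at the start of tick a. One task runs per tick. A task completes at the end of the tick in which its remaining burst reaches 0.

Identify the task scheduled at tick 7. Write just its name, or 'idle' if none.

t=0: queue=[B,G] q_used=0 → run B
t=1: queue=[B,G,F] q_used=1 → run B
t=2: queue=[B,G,F,H] q_used=2 → run B
t=3: queue=[G,F,H,B,D] q_used=0 → run G
t=4: queue=[G,F,H,B,D] q_used=1 → run G
t=5: queue=[F,H,B,D] q_used=0 → run F
t=6: queue=[F,H,B,D] q_used=1 → run F
t=7: queue=[F,H,B,D] q_used=2 → run F
t=8: queue=[H,B,D,F] q_used=0 → run H
t=9: queue=[H,B,D,F] q_used=1 → run H
t=10: queue=[H,B,D,F] q_used=2 → run H
t=11: queue=[B,D,F,H] q_used=0 → run B
t=12: queue=[B,D,F,H] q_used=1 → run B
t=13: queue=[B,D,F,H] q_used=2 → run B
t=14: queue=[D,F,H] q_used=0 → run D
t=15: queue=[D,F,H] q_used=1 → run D
t=16: queue=[D,F,H] q_used=2 → run D
t=17: queue=[F,H,D] q_used=0 → run F
t=18: queue=[H,D] q_used=0 → run H
t=19: queue=[H,D] q_used=1 → run H
t=20: queue=[H,D] q_used=2 → run H
t=21: queue=[D,H] q_used=0 → run D
t=22: queue=[D,H] q_used=1 → run D
t=23: queue=[D,H] q_used=2 → run D
t=24: queue=[H,D] q_used=0 → run H
t=25: queue=[D] q_used=0 → run D
t=26: queue=[D] q_used=1 → run D
t=27: (idle)
t=28: (idle)
t=29: (idle)

running at tick 7 = F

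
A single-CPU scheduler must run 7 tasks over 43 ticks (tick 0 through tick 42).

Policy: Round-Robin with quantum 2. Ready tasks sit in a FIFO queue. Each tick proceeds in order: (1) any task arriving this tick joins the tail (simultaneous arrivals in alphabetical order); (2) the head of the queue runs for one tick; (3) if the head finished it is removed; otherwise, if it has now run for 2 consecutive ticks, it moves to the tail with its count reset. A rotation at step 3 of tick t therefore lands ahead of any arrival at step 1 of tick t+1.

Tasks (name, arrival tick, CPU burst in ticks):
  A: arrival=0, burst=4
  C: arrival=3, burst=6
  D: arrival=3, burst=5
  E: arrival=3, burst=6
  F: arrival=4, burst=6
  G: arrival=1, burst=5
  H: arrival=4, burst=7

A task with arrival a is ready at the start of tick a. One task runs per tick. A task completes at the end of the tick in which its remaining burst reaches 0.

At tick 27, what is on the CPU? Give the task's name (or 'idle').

running at tick 27 = H

t=0: queue=[A] q_used=0 → run A
t=1: queue=[A,G] q_used=1 → run A
t=2: queue=[G,A] q_used=0 → run G
t=3: queue=[G,A,C,D,E] q_used=1 → run G
t=4: queue=[A,C,D,E,G,F,H] q_used=0 → run A
t=5: queue=[A,C,D,E,G,F,H] q_used=1 → run A
t=6: queue=[C,D,E,G,F,H] q_used=0 → run C
t=7: queue=[C,D,E,G,F,H] q_used=1 → run C
t=8: queue=[D,E,G,F,H,C] q_used=0 → run D
t=9: queue=[D,E,G,F,H,C] q_used=1 → run D
t=10: queue=[E,G,F,H,C,D] q_used=0 → run E
t=11: queue=[E,G,F,H,C,D] q_used=1 → run E
t=12: queue=[G,F,H,C,D,E] q_used=0 → run G
t=13: queue=[G,F,H,C,D,E] q_used=1 → run G
t=14: queue=[F,H,C,D,E,G] q_used=0 → run F
t=15: queue=[F,H,C,D,E,G] q_used=1 → run F
t=16: queue=[H,C,D,E,G,F] q_used=0 → run H
t=17: queue=[H,C,D,E,G,F] q_used=1 → run H
t=18: queue=[C,D,E,G,F,H] q_used=0 → run C
t=19: queue=[C,D,E,G,F,H] q_used=1 → run C
t=20: queue=[D,E,G,F,H,C] q_used=0 → run D
t=21: queue=[D,E,G,F,H,C] q_used=1 → run D
t=22: queue=[E,G,F,H,C,D] q_used=0 → run E
t=23: queue=[E,G,F,H,C,D] q_used=1 → run E
t=24: queue=[G,F,H,C,D,E] q_used=0 → run G
t=25: queue=[F,H,C,D,E] q_used=0 → run F
t=26: queue=[F,H,C,D,E] q_used=1 → run F
t=27: queue=[H,C,D,E,F] q_used=0 → run H
t=28: queue=[H,C,D,E,F] q_used=1 → run H
t=29: queue=[C,D,E,F,H] q_used=0 → run C
t=30: queue=[C,D,E,F,H] q_used=1 → run C
t=31: queue=[D,E,F,H] q_used=0 → run D
t=32: queue=[E,F,H] q_used=0 → run E
t=33: queue=[E,F,H] q_used=1 → run E
t=34: queue=[F,H] q_used=0 → run F
t=35: queue=[F,H] q_used=1 → run F
t=36: queue=[H] q_used=0 → run H
t=37: queue=[H] q_used=1 → run H
t=38: queue=[H] q_used=0 → run H
t=39: (idle)
t=40: (idle)
t=41: (idle)
t=42: (idle)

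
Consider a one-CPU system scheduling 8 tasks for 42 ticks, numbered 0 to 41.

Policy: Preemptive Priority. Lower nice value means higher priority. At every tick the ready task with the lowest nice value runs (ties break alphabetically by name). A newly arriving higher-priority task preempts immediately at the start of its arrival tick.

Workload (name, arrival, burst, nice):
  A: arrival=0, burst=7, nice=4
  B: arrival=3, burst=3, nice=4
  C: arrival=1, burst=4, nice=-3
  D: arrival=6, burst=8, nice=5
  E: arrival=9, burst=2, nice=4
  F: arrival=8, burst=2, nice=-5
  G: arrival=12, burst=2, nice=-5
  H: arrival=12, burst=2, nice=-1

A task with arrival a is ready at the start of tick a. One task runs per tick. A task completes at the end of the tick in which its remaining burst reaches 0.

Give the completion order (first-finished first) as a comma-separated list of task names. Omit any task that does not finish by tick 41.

completion order = C, F, G, H, A, B, E, D

t=0: ready={A} → run A
t=1: ready={A,C} → run C
t=2: ready={A,C} → run C
t=3: ready={A,B,C} → run C
t=4: ready={A,B,C} → run C
t=5: ready={A,B} → run A
t=6: ready={A,B,D} → run A
t=7: ready={A,B,D} → run A
t=8: ready={A,B,D,F} → run F
t=9: ready={A,B,D,E,F} → run F
t=10: ready={A,B,D,E} → run A
t=11: ready={A,B,D,E} → run A
t=12: ready={A,B,D,E,G,H} → run G
t=13: ready={A,B,D,E,G,H} → run G
t=14: ready={A,B,D,E,H} → run H
t=15: ready={A,B,D,E,H} → run H
t=16: ready={A,B,D,E} → run A
t=17: ready={B,D,E} → run B
t=18: ready={B,D,E} → run B
t=19: ready={B,D,E} → run B
t=20: ready={D,E} → run E
t=21: ready={D,E} → run E
t=22: ready={D} → run D
t=23: ready={D} → run D
t=24: ready={D} → run D
t=25: ready={D} → run D
t=26: ready={D} → run D
t=27: ready={D} → run D
t=28: ready={D} → run D
t=29: ready={D} → run D
t=30: (idle)
t=31: (idle)
t=32: (idle)
t=33: (idle)
t=34: (idle)
t=35: (idle)
t=36: (idle)
t=37: (idle)
t=38: (idle)
t=39: (idle)
t=40: (idle)
t=41: (idle)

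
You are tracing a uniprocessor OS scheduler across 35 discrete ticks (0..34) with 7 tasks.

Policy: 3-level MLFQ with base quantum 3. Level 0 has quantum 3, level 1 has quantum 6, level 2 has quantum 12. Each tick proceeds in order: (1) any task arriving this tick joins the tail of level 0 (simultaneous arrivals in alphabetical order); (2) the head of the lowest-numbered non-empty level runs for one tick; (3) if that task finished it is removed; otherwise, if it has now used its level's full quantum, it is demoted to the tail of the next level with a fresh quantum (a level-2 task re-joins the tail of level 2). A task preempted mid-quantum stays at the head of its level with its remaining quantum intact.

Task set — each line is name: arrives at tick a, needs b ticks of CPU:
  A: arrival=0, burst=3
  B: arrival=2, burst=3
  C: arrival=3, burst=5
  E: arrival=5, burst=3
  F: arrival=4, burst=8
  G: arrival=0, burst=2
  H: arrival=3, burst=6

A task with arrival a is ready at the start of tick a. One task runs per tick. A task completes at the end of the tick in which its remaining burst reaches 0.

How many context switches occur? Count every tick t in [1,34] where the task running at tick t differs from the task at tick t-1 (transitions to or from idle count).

context switches = 10

t=0: L0/L1/L2 = AG/-/- → run A
t=1: L0/L1/L2 = AG/-/- → run A
t=2: L0/L1/L2 = AGB/-/- → run A
t=3: L0/L1/L2 = GBCH/-/- → run G
t=4: L0/L1/L2 = GBCHF/-/- → run G
t=5: L0/L1/L2 = BCHFE/-/- → run B
t=6: L0/L1/L2 = BCHFE/-/- → run B
t=7: L0/L1/L2 = BCHFE/-/- → run B
t=8: L0/L1/L2 = CHFE/-/- → run C
t=9: L0/L1/L2 = CHFE/-/- → run C
t=10: L0/L1/L2 = CHFE/-/- → run C
t=11: L0/L1/L2 = HFE/C/- → run H
t=12: L0/L1/L2 = HFE/C/- → run H
t=13: L0/L1/L2 = HFE/C/- → run H
t=14: L0/L1/L2 = FE/CH/- → run F
t=15: L0/L1/L2 = FE/CH/- → run F
t=16: L0/L1/L2 = FE/CH/- → run F
t=17: L0/L1/L2 = E/CHF/- → run E
t=18: L0/L1/L2 = E/CHF/- → run E
t=19: L0/L1/L2 = E/CHF/- → run E
t=20: L0/L1/L2 = -/CHF/- → run C
t=21: L0/L1/L2 = -/CHF/- → run C
t=22: L0/L1/L2 = -/HF/- → run H
t=23: L0/L1/L2 = -/HF/- → run H
t=24: L0/L1/L2 = -/HF/- → run H
t=25: L0/L1/L2 = -/F/- → run F
t=26: L0/L1/L2 = -/F/- → run F
t=27: L0/L1/L2 = -/F/- → run F
t=28: L0/L1/L2 = -/F/- → run F
t=29: L0/L1/L2 = -/F/- → run F
t=30: (idle)
t=31: (idle)
t=32: (idle)
t=33: (idle)
t=34: (idle)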